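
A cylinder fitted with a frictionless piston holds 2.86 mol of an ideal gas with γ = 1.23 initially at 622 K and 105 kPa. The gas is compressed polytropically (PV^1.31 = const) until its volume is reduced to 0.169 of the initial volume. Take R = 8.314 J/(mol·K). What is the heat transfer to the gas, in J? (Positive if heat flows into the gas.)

12200 J

V₁ = nRT₁/P₁ = 2.86×8.314×622/105 = 141 L.
Polytropic n=1.31: T₂ = T₁(V₁/V₂)^(n−1) = 622×(5.92)^0.31 = 1080 K; P₂ = P₁(V₁/V₂)^n = 1080 kPa.
W = (P₁V₁−P₂V₂)/(n−1) = (105×141−1080×23.8)/0.31 = -35100 J.
ΔU = nCvΔT = 2.86×36.1×(1080−622) = 47300 J.
Q = ΔU + W = 12200 J.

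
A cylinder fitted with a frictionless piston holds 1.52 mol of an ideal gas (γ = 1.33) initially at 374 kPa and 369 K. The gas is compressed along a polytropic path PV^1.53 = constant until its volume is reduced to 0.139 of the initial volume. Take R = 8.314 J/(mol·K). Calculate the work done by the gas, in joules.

-16200 J

V₁ = nRT₁/P₁ = 1.52×8.314×369/374 = 12.5 L.
Polytropic n=1.53: T₂ = T₁(V₁/V₂)^(n−1) = 369×(7.19)^0.53 = 1050 K; P₂ = P₁(V₁/V₂)^n = 7660 kPa.
W = (P₁V₁−P₂V₂)/(n−1) = (374×12.5−7660×1.73)/0.53 = -16200 J.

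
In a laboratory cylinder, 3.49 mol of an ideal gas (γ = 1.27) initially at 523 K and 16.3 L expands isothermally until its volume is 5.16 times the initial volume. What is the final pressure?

180 kPa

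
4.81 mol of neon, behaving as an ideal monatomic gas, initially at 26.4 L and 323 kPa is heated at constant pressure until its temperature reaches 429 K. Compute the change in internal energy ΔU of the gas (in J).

T₁ = P₁V₁/(nR) = 323×26.4/(4.81×8.314) = 213 K.
Isobaric: P stays 323 kPa; V/T = const ⇒ T₂ = 429 K, V₂ = 53.1 L.
For an ideal gas ΔU = nCvΔT with Cv = (3/2)R = 12.5 J/(mol·K).
ΔU = 4.81×12.5×(429−213) = 12900 J.

12900 J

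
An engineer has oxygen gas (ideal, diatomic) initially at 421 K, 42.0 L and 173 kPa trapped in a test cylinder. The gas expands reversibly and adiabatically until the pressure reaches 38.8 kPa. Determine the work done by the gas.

n = P₁V₁/(RT₁) = 173×42.0/(8.314×421) = 2.08 mol.
Adiabatic: T₂/T₁ = (P₂/P₁)^((γ−1)/γ) ⇒ T₂ = 421×(0.224)^0.286 = 275 K; V₂ = 122 L.
ΔU = nCvΔT = 2.08×20.8×(275−421) = -6310 J.
Q = 0 for an adiabatic process, so W = −ΔU = 6310 J.

6310 J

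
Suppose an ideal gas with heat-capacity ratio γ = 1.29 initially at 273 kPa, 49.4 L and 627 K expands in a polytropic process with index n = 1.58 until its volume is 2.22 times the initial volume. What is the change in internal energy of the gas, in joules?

-17200 J

n = P₁V₁/(RT₁) = 273×49.4/(8.314×627) = 2.59 mol.
Polytropic n=1.58: T₂ = T₁(V₁/V₂)^(n−1) = 627×(0.450)^0.58 = 395 K; P₂ = P₁(V₁/V₂)^n = 77.4 kPa.
For an ideal gas ΔU = nCvΔT with Cv = R/(γ−1) = 28.7 J/(mol·K).
ΔU = 2.59×28.7×(395−627) = -17200 J.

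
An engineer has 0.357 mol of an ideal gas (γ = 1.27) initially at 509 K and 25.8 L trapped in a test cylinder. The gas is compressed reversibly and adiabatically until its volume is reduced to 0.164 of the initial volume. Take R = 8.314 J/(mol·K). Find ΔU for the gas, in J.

P₁ = nRT₁/V₁ = 0.357×8.314×509/25.8 = 58.6 kPa.
Adiabatic: TV^(γ−1) = const ⇒ T₂ = 509×(6.10)^0.270 = 829 K; PV^γ = const ⇒ P₂ = 582 kPa.
For an ideal gas ΔU = nCvΔT with Cv = R/(γ−1) = 30.8 J/(mol·K).
ΔU = 0.357×30.8×(829−509) = 3520 J.

3520 J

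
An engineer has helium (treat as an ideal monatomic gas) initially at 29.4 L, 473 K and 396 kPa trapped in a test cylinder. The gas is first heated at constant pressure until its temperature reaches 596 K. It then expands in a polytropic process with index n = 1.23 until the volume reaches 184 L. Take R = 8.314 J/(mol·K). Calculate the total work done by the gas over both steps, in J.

n = P₁V₁/(RT₁) = 396×29.4/(8.314×473) = 2.96 mol.
Step 1 — Isobaric: P stays 396 kPa; V/T = const ⇒ T₂ = 596 K, V₂ = 37.0 L.
W = PΔV = 396×(37.0−29.4) kPa·L = 3030 J.
ΔU = nCvΔT = 2.96×12.5×(596−473) = 4540 J.
Q = ΔU + W = nCpΔT = 7570 J.
State after step 1: P = 396 kPa, V = 37.0 L, T = 596 K.
Step 2 — Polytropic n=1.23: T₂ = T₁(V₁/V₂)^(n−1) = 596×(0.201)^0.23 = 412 K; P₂ = P₁(V₁/V₂)^n = 55.1 kPa.
W = (P₁V₁−P₂V₂)/(n−1) = (396×37.0−55.1×184)/0.23 = 19700 J.
ΔU = nCvΔT = 2.96×12.5×(412−596) = -6780 J.
Q = ΔU + W = 12900 J.
Net over both steps: W = 22700 J, Q = 20400 J, ΔU = -2240 J.

22700 J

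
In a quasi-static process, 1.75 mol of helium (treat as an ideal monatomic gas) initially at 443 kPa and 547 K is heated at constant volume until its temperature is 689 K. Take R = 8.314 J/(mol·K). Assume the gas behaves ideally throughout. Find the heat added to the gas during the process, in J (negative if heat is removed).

V₁ = nRT₁/P₁ = 1.75×8.314×547/443 = 18.0 L.
Isochoric: V stays 18.0 L; P/T = const ⇒ T₂ = 689 K, P₂ = 558 kPa.
W = 0 (no volume change).
ΔU = nCvΔT = 1.75×12.5×(689−547) = 3100 J.
Q = ΔU = 3100 J.

3100 J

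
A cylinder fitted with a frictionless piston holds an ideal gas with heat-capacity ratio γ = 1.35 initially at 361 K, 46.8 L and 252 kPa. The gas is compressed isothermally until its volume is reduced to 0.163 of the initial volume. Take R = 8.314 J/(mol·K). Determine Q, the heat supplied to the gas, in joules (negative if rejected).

-21400 J

n = P₁V₁/(RT₁) = 252×46.8/(8.314×361) = 3.93 mol.
Isothermal: T stays 361 K; PV = const ⇒ V₂ = 7.63 L, P₂ = 1550 kPa.
ΔU = 0 (ideal gas, T constant).
W = nRT ln(V₂/V₁) = 3.93×8.314×361×ln(0.163) = -21400 J.
Q = ΔU + W = -21400 J.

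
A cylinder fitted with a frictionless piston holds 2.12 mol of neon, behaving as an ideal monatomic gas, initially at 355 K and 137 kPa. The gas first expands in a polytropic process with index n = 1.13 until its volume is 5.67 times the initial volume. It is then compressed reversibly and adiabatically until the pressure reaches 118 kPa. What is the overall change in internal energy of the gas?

V₁ = nRT₁/P₁ = 2.12×8.314×355/137 = 45.7 L.
Step 1 — Polytropic n=1.13: T₂ = T₁(V₁/V₂)^(n−1) = 355×(0.176)^0.13 = 283 K; P₂ = P₁(V₁/V₂)^n = 19.3 kPa.
W = (P₁V₁−P₂V₂)/(n−1) = (137×45.7−19.3×259)/0.13 = 9720 J.
ΔU = nCvΔT = 2.12×12.5×(283−355) = -1900 J.
Q = ΔU + W = 7820 J.
State after step 1: P = 19.3 kPa, V = 259 L, T = 283 K.
Step 2 — Adiabatic: T₂/T₁ = (P₂/P₁)^((γ−1)/γ) ⇒ T₂ = 283×(6.12)^0.400 = 585 K; V₂ = 87.3 L.
ΔU = nCvΔT = 2.12×12.5×(585−283) = 7970 J.
Q = 0 for an adiabatic process, so W = −ΔU = -7970 J.
Net over both steps: W = 1750 J, Q = 7820 J, ΔU = 6070 J.

6070 J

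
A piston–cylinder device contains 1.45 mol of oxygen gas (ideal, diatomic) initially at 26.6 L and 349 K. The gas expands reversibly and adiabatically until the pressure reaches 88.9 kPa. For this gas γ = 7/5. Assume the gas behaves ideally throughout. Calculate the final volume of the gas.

P₁ = nRT₁/V₁ = 1.45×8.314×349/26.6 = 158 kPa.
Adiabatic: T₂/T₁ = (P₂/P₁)^((γ−1)/γ) ⇒ T₂ = 349×(0.562)^0.286 = 296 K; V₂ = 40.1 L.

40.1 L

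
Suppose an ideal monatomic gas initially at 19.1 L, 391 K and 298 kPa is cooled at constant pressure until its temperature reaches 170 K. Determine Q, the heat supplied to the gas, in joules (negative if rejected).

n = P₁V₁/(RT₁) = 298×19.1/(8.314×391) = 1.75 mol.
Isobaric: P stays 298 kPa; V/T = const ⇒ T₂ = 170 K, V₂ = 8.30 L.
W = PΔV = 298×(8.30−19.1) kPa·L = -3220 J.
ΔU = nCvΔT = 1.75×12.5×(170−391) = -4830 J.
Q = ΔU + W = nCpΔT = -8040 J.

-8040 J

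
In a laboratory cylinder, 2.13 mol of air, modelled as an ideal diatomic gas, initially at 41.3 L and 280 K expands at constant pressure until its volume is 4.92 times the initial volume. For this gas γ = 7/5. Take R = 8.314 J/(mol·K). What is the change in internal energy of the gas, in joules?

P₁ = nRT₁/V₁ = 2.13×8.314×280/41.3 = 120 kPa.
Isobaric: P stays 120 kPa; V/T = const ⇒ T₂ = 1380 K, V₂ = 203 L.
For an ideal gas ΔU = nCvΔT with Cv = (5/2)R = 20.8 J/(mol·K).
ΔU = 2.13×20.8×(1380−280) = 48600 J.

48600 J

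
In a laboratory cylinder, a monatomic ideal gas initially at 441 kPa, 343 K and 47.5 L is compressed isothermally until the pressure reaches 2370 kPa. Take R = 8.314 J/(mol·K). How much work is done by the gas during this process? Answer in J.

-35200 J

n = P₁V₁/(RT₁) = 441×47.5/(8.314×343) = 7.35 mol.
Isothermal: T stays 343 K; PV = const ⇒ V₂ = 8.84 L, P₂ = 2370 kPa.
W = nRT ln(V₂/V₁) = 7.35×8.314×343×ln(0.186) = -35200 J.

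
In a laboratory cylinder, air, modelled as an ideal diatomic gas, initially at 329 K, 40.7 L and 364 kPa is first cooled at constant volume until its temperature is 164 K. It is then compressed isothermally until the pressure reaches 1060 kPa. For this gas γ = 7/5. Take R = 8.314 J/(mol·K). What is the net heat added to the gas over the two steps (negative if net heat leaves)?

n = P₁V₁/(RT₁) = 364×40.7/(8.314×329) = 5.42 mol.
Step 1 — Isochoric: V stays 40.7 L; P/T = const ⇒ T₂ = 164 K, P₂ = 181 kPa.
W = 0 (no volume change).
ΔU = nCvΔT = 5.42×20.8×(164−329) = -18600 J.
Q = ΔU = -18600 J.
State after step 1: P = 181 kPa, V = 40.7 L, T = 164 K.
Step 2 — Isothermal: T stays 164 K; PV = const ⇒ V₂ = 6.97 L, P₂ = 1060 kPa.
ΔU = 0 (ideal gas, T constant).
W = nRT ln(V₂/V₁) = 5.42×8.314×164×ln(0.171) = -13000 J.
Q = ΔU + W = -13000 J.
Net over both steps: W = -13000 J, Q = -31600 J, ΔU = -18600 J.

-31600 J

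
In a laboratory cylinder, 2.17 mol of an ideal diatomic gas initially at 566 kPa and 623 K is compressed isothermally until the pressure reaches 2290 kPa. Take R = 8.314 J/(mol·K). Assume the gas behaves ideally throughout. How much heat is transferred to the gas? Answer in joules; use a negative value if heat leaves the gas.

V₁ = nRT₁/P₁ = 2.17×8.314×623/566 = 19.9 L.
Isothermal: T stays 623 K; PV = const ⇒ V₂ = 4.91 L, P₂ = 2290 kPa.
ΔU = 0 (ideal gas, T constant).
W = nRT ln(V₂/V₁) = 2.17×8.314×623×ln(0.247) = -15700 J.
Q = ΔU + W = -15700 J.

-15700 J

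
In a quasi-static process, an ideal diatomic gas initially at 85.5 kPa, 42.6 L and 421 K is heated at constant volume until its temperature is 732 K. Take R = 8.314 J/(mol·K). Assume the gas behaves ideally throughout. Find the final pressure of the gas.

Isochoric: V stays 42.6 L; P/T = const ⇒ T₂ = 732 K, P₂ = 149 kPa.

149 kPa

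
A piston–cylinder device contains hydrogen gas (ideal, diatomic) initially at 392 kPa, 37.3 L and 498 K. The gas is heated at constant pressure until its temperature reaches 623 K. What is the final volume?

Isobaric: P stays 392 kPa; V/T = const ⇒ T₂ = 623 K, V₂ = 46.7 L.

46.7 L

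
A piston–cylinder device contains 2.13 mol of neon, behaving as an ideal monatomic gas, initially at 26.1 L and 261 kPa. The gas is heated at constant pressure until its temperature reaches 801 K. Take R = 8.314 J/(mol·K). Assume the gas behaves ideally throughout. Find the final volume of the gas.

54.3 L

T₁ = P₁V₁/(nR) = 261×26.1/(2.13×8.314) = 385 K.
Isobaric: P stays 261 kPa; V/T = const ⇒ T₂ = 801 K, V₂ = 54.3 L.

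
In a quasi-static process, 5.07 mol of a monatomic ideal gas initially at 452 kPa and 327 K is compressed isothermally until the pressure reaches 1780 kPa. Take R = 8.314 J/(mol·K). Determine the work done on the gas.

V₁ = nRT₁/P₁ = 5.07×8.314×327/452 = 30.5 L.
Isothermal: T stays 327 K; PV = const ⇒ V₂ = 7.74 L, P₂ = 1780 kPa.
W = nRT ln(V₂/V₁) = 5.07×8.314×327×ln(0.254) = -18900 J.
Work done on the gas = −W_by = 18900 J.

18900 J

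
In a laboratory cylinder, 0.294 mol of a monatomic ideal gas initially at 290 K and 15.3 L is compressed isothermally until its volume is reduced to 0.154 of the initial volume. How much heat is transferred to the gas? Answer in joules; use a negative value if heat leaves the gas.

P₁ = nRT₁/V₁ = 0.294×8.314×290/15.3 = 46.3 kPa.
Isothermal: T stays 290 K; PV = const ⇒ V₂ = 2.36 L, P₂ = 301 kPa.
ΔU = 0 (ideal gas, T constant).
W = nRT ln(V₂/V₁) = 0.294×8.314×290×ln(0.154) = -1330 J.
Q = ΔU + W = -1330 J.

-1330 J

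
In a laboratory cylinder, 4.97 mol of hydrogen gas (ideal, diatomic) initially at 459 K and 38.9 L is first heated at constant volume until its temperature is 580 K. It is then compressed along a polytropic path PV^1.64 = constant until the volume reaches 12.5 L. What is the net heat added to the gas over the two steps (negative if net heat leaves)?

36500 J

P₁ = nRT₁/V₁ = 4.97×8.314×459/38.9 = 488 kPa.
Step 1 — Isochoric: V stays 38.9 L; P/T = const ⇒ T₂ = 580 K, P₂ = 616 kPa.
W = 0 (no volume change).
ΔU = nCvΔT = 4.97×20.8×(580−459) = 12500 J.
Q = ΔU = 12500 J.
State after step 1: P = 616 kPa, V = 38.9 L, T = 580 K.
Step 2 — Polytropic n=1.64: T₂ = T₁(V₁/V₂)^(n−1) = 580×(3.11)^0.64 = 1200 K; P₂ = P₁(V₁/V₂)^n = 3960 kPa.
W = (P₁V₁−P₂V₂)/(n−1) = (616×38.9−3960×12.5)/0.64 = -40000 J.
ΔU = nCvΔT = 4.97×20.8×(1200−580) = 64000 J.
Q = ΔU + W = 24000 J.
Net over both steps: W = -40000 J, Q = 36500 J, ΔU = 76500 J.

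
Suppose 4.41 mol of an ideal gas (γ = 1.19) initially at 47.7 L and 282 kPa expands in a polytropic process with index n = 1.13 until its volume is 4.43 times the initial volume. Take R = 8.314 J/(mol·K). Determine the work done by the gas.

T₁ = P₁V₁/(nR) = 282×47.7/(4.41×8.314) = 367 K.
Polytropic n=1.13: T₂ = T₁(V₁/V₂)^(n−1) = 367×(0.226)^0.13 = 302 K; P₂ = P₁(V₁/V₂)^n = 52.5 kPa.
W = (P₁V₁−P₂V₂)/(n−1) = (282×47.7−52.5×211)/0.13 = 18200 J.

18200 J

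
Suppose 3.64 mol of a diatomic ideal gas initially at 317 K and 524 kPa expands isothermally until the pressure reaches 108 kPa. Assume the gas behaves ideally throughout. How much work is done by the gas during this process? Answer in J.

V₁ = nRT₁/P₁ = 3.64×8.314×317/524 = 18.3 L.
Isothermal: T stays 317 K; PV = const ⇒ V₂ = 88.8 L, P₂ = 108 kPa.
W = nRT ln(V₂/V₁) = 3.64×8.314×317×ln(4.85) = 15200 J.

15200 J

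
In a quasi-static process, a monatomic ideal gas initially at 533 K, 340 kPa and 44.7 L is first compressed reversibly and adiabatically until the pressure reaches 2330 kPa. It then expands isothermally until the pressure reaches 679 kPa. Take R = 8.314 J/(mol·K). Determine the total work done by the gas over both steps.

n = P₁V₁/(RT₁) = 340×44.7/(8.314×533) = 3.43 mol.
Step 1 — Adiabatic: T₂/T₁ = (P₂/P₁)^((γ−1)/γ) ⇒ T₂ = 533×(6.85)^0.400 = 1150 K; V₂ = 14.1 L.
ΔU = nCvΔT = 3.43×12.5×(1150−533) = 26400 J.
Q = 0 for an adiabatic process, so W = −ΔU = -26400 J.
State after step 1: P = 2330 kPa, V = 14.1 L, T = 1150 K.
Step 2 — Isothermal: T stays 1150 K; PV = const ⇒ V₂ = 48.3 L, P₂ = 679 kPa.
ΔU = 0 (ideal gas, T constant).
W = nRT ln(V₂/V₁) = 3.43×8.314×1150×ln(3.43) = 40500 J.
Q = ΔU + W = 40500 J.
Net over both steps: W = 14000 J, Q = 40500 J, ΔU = 26400 J.

14000 J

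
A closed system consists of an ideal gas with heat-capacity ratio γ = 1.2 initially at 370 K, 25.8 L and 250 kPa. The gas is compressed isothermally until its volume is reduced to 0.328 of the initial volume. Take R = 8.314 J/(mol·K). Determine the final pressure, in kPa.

Isothermal: T stays 370 K; PV = const ⇒ V₂ = 8.46 L, P₂ = 762 kPa.

762 kPa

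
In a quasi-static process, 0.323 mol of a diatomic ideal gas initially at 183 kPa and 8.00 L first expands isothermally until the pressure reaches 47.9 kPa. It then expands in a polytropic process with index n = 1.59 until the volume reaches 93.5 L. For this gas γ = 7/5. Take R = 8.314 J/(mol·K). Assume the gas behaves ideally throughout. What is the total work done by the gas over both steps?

3160 J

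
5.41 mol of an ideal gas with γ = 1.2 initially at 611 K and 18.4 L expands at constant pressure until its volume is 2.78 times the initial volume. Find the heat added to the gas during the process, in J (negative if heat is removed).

294000 J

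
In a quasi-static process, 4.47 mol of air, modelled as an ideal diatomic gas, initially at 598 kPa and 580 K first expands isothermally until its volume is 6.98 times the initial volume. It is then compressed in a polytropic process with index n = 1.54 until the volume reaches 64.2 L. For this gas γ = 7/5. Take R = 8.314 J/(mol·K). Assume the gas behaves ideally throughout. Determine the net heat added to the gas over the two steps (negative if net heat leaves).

V₁ = nRT₁/P₁ = 4.47×8.314×580/598 = 36.0 L.
Step 1 — Isothermal: T stays 580 K; PV = const ⇒ V₂ = 252 L, P₂ = 85.7 kPa.
ΔU = 0 (ideal gas, T constant).
W = nRT ln(V₂/V₁) = 4.47×8.314×580×ln(6.98) = 41900 J.
Q = ΔU + W = 41900 J.
State after step 1: P = 85.7 kPa, V = 252 L, T = 580 K.
Step 2 — Polytropic n=1.54: T₂ = T₁(V₁/V₂)^(n−1) = 580×(3.92)^0.54 = 1210 K; P₂ = P₁(V₁/V₂)^n = 702 kPa.
W = (P₁V₁−P₂V₂)/(n−1) = (85.7×252−702×64.2)/0.54 = -43500 J.
ΔU = nCvΔT = 4.47×20.8×(1210−580) = 58800 J.
Q = ΔU + W = 15200 J.
Net over both steps: W = -1660 J, Q = 57100 J, ΔU = 58800 J.

57100 J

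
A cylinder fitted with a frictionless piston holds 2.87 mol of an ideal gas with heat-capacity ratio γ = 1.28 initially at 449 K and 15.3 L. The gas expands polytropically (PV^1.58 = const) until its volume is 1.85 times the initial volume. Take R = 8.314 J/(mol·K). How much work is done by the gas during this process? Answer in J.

P₁ = nRT₁/V₁ = 2.87×8.314×449/15.3 = 700 kPa.
Polytropic n=1.58: T₂ = T₁(V₁/V₂)^(n−1) = 449×(0.541)^0.58 = 314 K; P₂ = P₁(V₁/V₂)^n = 265 kPa.
W = (P₁V₁−P₂V₂)/(n−1) = (700×15.3−265×28.3)/0.58 = 5540 J.

5540 J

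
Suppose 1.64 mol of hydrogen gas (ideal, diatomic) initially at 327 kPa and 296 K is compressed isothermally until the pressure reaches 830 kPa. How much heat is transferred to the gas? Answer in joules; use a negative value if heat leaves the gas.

-3760 J

V₁ = nRT₁/P₁ = 1.64×8.314×296/327 = 12.3 L.
Isothermal: T stays 296 K; PV = const ⇒ V₂ = 4.86 L, P₂ = 830 kPa.
ΔU = 0 (ideal gas, T constant).
W = nRT ln(V₂/V₁) = 1.64×8.314×296×ln(0.394) = -3760 J.
Q = ΔU + W = -3760 J.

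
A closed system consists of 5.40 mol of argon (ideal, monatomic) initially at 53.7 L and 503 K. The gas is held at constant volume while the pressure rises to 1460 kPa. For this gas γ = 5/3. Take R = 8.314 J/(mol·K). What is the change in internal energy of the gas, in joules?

83700 J

P₁ = nRT₁/V₁ = 5.40×8.314×503/53.7 = 421 kPa.
Isochoric: V stays 53.7 L; P/T = const ⇒ T₂ = 1750 K, P₂ = 1460 kPa.
For an ideal gas ΔU = nCvΔT with Cv = (3/2)R = 12.5 J/(mol·K).
ΔU = 5.40×12.5×(1750−503) = 83700 J.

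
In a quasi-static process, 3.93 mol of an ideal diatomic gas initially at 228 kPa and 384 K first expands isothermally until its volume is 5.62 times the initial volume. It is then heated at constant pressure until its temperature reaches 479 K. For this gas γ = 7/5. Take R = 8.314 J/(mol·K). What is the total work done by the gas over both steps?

24800 J

V₁ = nRT₁/P₁ = 3.93×8.314×384/228 = 55.0 L.
Step 1 — Isothermal: T stays 384 K; PV = const ⇒ V₂ = 309 L, P₂ = 40.6 kPa.
ΔU = 0 (ideal gas, T constant).
W = nRT ln(V₂/V₁) = 3.93×8.314×384×ln(5.62) = 21700 J.
Q = ΔU + W = 21700 J.
State after step 1: P = 40.6 kPa, V = 309 L, T = 384 K.
Step 2 — Isobaric: P stays 40.6 kPa; V/T = const ⇒ T₂ = 479 K, V₂ = 386 L.
W = PΔV = 40.6×(386−309) kPa·L = 3100 J.
ΔU = nCvΔT = 3.93×20.8×(479−384) = 7760 J.
Q = ΔU + W = nCpΔT = 10900 J.
Net over both steps: W = 24800 J, Q = 32500 J, ΔU = 7760 J.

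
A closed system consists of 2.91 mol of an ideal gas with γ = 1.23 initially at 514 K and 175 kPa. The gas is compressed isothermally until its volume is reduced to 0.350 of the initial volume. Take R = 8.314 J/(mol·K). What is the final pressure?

500 kPa

V₁ = nRT₁/P₁ = 2.91×8.314×514/175 = 71.1 L.
Isothermal: T stays 514 K; PV = const ⇒ V₂ = 24.9 L, P₂ = 500 kPa.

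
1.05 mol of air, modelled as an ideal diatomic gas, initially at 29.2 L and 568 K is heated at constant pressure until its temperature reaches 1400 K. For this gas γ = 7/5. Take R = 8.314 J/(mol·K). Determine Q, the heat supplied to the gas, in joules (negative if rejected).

25400 J

P₁ = nRT₁/V₁ = 1.05×8.314×568/29.2 = 170 kPa.
Isobaric: P stays 170 kPa; V/T = const ⇒ T₂ = 1400 K, V₂ = 72.0 L.
W = PΔV = 170×(72.0−29.2) kPa·L = 7260 J.
ΔU = nCvΔT = 1.05×20.8×(1400−568) = 18200 J.
Q = ΔU + W = nCpΔT = 25400 J.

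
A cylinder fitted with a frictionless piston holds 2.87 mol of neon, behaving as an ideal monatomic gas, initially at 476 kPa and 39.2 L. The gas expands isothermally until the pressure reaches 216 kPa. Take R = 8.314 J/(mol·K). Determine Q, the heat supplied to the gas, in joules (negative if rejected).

14700 J

T₁ = P₁V₁/(nR) = 476×39.2/(2.87×8.314) = 782 K.
Isothermal: T stays 782 K; PV = const ⇒ V₂ = 86.4 L, P₂ = 216 kPa.
ΔU = 0 (ideal gas, T constant).
W = nRT ln(V₂/V₁) = 2.87×8.314×782×ln(2.20) = 14700 J.
Q = ΔU + W = 14700 J.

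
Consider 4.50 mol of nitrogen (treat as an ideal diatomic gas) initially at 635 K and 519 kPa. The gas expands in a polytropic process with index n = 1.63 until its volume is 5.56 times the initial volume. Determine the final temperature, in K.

215 K

V₁ = nRT₁/P₁ = 4.50×8.314×635/519 = 45.8 L.
Polytropic n=1.63: T₂ = T₁(V₁/V₂)^(n−1) = 635×(0.180)^0.63 = 215 K; P₂ = P₁(V₁/V₂)^n = 31.7 kPa.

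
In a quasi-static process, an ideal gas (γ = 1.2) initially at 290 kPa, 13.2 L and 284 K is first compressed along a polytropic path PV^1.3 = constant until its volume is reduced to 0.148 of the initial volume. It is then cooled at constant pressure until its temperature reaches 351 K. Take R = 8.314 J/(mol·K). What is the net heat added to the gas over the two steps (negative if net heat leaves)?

-7420 J

n = P₁V₁/(RT₁) = 290×13.2/(8.314×284) = 1.62 mol.
Step 1 — Polytropic n=1.3: T₂ = T₁(V₁/V₂)^(n−1) = 284×(6.76)^0.30 = 504 K; P₂ = P₁(V₁/V₂)^n = 3480 kPa.
W = (P₁V₁−P₂V₂)/(n−1) = (290×13.2−3480×1.95)/0.30 = -9870 J.
ΔU = nCvΔT = 1.62×41.6×(504−284) = 14800 J.
Q = ΔU + W = 4940 J.
State after step 1: P = 3480 kPa, V = 1.95 L, T = 504 K.
Step 2 — Isobaric: P stays 3480 kPa; V/T = const ⇒ T₂ = 351 K, V₂ = 1.36 L.
W = PΔV = 3480×(1.36−1.95) kPa·L = -2060 J.
ΔU = nCvΔT = 1.62×41.6×(351−504) = -10300 J.
Q = ΔU + W = nCpΔT = -12400 J.
Net over both steps: W = -11900 J, Q = -7420 J, ΔU = 4520 J.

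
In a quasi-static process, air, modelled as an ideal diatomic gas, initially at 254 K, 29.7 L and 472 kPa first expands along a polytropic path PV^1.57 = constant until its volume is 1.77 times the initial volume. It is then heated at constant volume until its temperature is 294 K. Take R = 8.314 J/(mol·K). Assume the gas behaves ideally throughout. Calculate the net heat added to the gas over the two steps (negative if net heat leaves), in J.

n = P₁V₁/(RT₁) = 472×29.7/(8.314×254) = 6.64 mol.
Step 1 — Polytropic n=1.57: T₂ = T₁(V₁/V₂)^(n−1) = 254×(0.565)^0.57 = 183 K; P₂ = P₁(V₁/V₂)^n = 193 kPa.
W = (P₁V₁−P₂V₂)/(n−1) = (472×29.7−193×52.6)/0.57 = 6830 J.
ΔU = nCvΔT = 6.64×20.8×(183−254) = -9740 J.
Q = ΔU + W = -2900 J.
State after step 1: P = 193 kPa, V = 52.6 L, T = 183 K.
Step 2 — Isochoric: V stays 52.6 L; P/T = const ⇒ T₂ = 294 K, P₂ = 309 kPa.
W = 0 (no volume change).
ΔU = nCvΔT = 6.64×20.8×(294−183) = 15300 J.
Q = ΔU = 15300 J.
Net over both steps: W = 6830 J, Q = 12400 J, ΔU = 5520 J.

12400 J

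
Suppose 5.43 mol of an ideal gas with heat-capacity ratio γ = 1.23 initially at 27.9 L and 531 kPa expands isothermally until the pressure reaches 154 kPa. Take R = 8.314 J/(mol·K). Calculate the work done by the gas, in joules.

T₁ = P₁V₁/(nR) = 531×27.9/(5.43×8.314) = 328 K.
Isothermal: T stays 328 K; PV = const ⇒ V₂ = 96.2 L, P₂ = 154 kPa.
W = nRT ln(V₂/V₁) = 5.43×8.314×328×ln(3.45) = 18300 J.

18300 J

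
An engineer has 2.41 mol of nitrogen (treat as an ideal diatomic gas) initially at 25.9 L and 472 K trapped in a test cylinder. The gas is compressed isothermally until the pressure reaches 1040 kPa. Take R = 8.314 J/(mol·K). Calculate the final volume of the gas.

P₁ = nRT₁/V₁ = 2.41×8.314×472/25.9 = 365 kPa.
Isothermal: T stays 472 K; PV = const ⇒ V₂ = 9.09 L, P₂ = 1040 kPa.

9.09 L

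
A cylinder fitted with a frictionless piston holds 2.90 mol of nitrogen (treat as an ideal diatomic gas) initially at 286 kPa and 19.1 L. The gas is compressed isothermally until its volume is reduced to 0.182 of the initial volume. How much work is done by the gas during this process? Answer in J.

T₁ = P₁V₁/(nR) = 286×19.1/(2.90×8.314) = 227 K.
Isothermal: T stays 227 K; PV = const ⇒ V₂ = 3.48 L, P₂ = 1570 kPa.
W = nRT ln(V₂/V₁) = 2.90×8.314×227×ln(0.182) = -9310 J.

-9310 J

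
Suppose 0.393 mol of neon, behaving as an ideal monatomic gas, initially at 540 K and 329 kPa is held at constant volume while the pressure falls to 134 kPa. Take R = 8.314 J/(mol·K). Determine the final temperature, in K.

V₁ = nRT₁/P₁ = 0.393×8.314×540/329 = 5.36 L.
Isochoric: V stays 5.36 L; P/T = const ⇒ T₂ = 220 K, P₂ = 134 kPa.

220 K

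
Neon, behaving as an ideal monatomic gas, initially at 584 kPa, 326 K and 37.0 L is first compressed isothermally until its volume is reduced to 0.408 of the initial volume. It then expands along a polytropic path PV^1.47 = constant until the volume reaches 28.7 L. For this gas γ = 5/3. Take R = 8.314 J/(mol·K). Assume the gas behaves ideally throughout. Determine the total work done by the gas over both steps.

n = P₁V₁/(RT₁) = 584×37.0/(8.314×326) = 7.97 mol.
Step 1 — Isothermal: T stays 326 K; PV = const ⇒ V₂ = 15.1 L, P₂ = 1430 kPa.
ΔU = 0 (ideal gas, T constant).
W = nRT ln(V₂/V₁) = 7.97×8.314×326×ln(0.408) = -19400 J.
Q = ΔU + W = -19400 J.
State after step 1: P = 1430 kPa, V = 15.1 L, T = 326 K.
Step 2 — Polytropic n=1.47: T₂ = T₁(V₁/V₂)^(n−1) = 326×(0.526)^0.47 = 241 K; P₂ = P₁(V₁/V₂)^n = 557 kPa.
W = (P₁V₁−P₂V₂)/(n−1) = (1430×15.1−557×28.7)/0.47 = 12000 J.
ΔU = nCvΔT = 7.97×12.5×(241−326) = -8450 J.
Q = ΔU + W = 3530 J.
Net over both steps: W = -7390 J, Q = -15800 J, ΔU = -8450 J.

-7390 J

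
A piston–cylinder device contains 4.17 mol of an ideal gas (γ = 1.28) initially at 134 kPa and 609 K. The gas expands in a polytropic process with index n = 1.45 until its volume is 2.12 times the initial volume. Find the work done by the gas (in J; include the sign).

V₁ = nRT₁/P₁ = 4.17×8.314×609/134 = 158 L.
Polytropic n=1.45: T₂ = T₁(V₁/V₂)^(n−1) = 609×(0.472)^0.45 = 434 K; P₂ = P₁(V₁/V₂)^n = 45.1 kPa.
W = (P₁V₁−P₂V₂)/(n−1) = (134×158−45.1×334)/0.45 = 13500 J.

13500 J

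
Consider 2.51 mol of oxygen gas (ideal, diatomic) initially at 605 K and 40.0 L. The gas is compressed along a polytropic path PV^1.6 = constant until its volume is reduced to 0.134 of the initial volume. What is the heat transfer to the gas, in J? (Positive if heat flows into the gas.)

P₁ = nRT₁/V₁ = 2.51×8.314×605/40.0 = 316 kPa.
Polytropic n=1.6: T₂ = T₁(V₁/V₂)^(n−1) = 605×(7.46)^0.60 = 2020 K; P₂ = P₁(V₁/V₂)^n = 7870 kPa.
W = (P₁V₁−P₂V₂)/(n−1) = (316×40.0−7870×5.36)/0.60 = -49200 J.
ΔU = nCvΔT = 2.51×20.8×(2020−605) = 73900 J.
Q = ΔU + W = 24600 J.

24600 J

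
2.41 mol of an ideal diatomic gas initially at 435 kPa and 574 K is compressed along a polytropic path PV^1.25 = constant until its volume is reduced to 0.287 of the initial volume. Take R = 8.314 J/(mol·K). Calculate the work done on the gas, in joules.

V₁ = nRT₁/P₁ = 2.41×8.314×574/435 = 26.4 L.
Polytropic n=1.25: T₂ = T₁(V₁/V₂)^(n−1) = 574×(3.48)^0.25 = 784 K; P₂ = P₁(V₁/V₂)^n = 2070 kPa.
W = (P₁V₁−P₂V₂)/(n−1) = (435×26.4−2070×7.59)/0.25 = -16800 J.
Work done on the gas = −W_by = 16800 J.

16800 J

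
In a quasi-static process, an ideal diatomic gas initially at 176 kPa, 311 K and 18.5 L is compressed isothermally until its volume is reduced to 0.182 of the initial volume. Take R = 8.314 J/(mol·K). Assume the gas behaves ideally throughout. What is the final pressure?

Isothermal: T stays 311 K; PV = const ⇒ V₂ = 3.37 L, P₂ = 967 kPa.

967 kPa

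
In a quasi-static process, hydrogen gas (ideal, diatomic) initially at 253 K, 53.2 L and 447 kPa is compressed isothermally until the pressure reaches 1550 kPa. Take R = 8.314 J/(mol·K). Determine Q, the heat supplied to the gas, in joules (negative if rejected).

-29600 J

n = P₁V₁/(RT₁) = 447×53.2/(8.314×253) = 11.3 mol.
Isothermal: T stays 253 K; PV = const ⇒ V₂ = 15.3 L, P₂ = 1550 kPa.
ΔU = 0 (ideal gas, T constant).
W = nRT ln(V₂/V₁) = 11.3×8.314×253×ln(0.288) = -29600 J.
Q = ΔU + W = -29600 J.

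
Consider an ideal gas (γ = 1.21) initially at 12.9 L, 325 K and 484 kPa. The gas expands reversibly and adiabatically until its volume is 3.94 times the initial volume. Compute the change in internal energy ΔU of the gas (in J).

-7440 J

n = P₁V₁/(RT₁) = 484×12.9/(8.314×325) = 2.31 mol.
Adiabatic: TV^(γ−1) = const ⇒ T₂ = 325×(0.254)^0.210 = 244 K; PV^γ = const ⇒ P₂ = 92.1 kPa.
For an ideal gas ΔU = nCvΔT with Cv = R/(γ−1) = 39.6 J/(mol·K).
ΔU = 2.31×39.6×(244−325) = -7440 J.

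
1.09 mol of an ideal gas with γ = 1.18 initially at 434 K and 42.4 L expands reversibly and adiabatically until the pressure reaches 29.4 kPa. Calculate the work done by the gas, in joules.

3510 J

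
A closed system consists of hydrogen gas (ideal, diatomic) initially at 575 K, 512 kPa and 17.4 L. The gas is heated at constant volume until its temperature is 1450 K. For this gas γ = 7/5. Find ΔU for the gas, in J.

33900 J

n = P₁V₁/(RT₁) = 512×17.4/(8.314×575) = 1.86 mol.
Isochoric: V stays 17.4 L; P/T = const ⇒ T₂ = 1450 K, P₂ = 1290 kPa.
For an ideal gas ΔU = nCvΔT with Cv = (5/2)R = 20.8 J/(mol·K).
ΔU = 1.86×20.8×(1450−575) = 33900 J.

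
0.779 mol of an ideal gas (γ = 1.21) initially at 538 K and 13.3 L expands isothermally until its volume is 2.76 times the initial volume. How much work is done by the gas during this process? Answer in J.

3540 J

P₁ = nRT₁/V₁ = 0.779×8.314×538/13.3 = 262 kPa.
Isothermal: T stays 538 K; PV = const ⇒ V₂ = 36.7 L, P₂ = 94.9 kPa.
W = nRT ln(V₂/V₁) = 0.779×8.314×538×ln(2.76) = 3540 J.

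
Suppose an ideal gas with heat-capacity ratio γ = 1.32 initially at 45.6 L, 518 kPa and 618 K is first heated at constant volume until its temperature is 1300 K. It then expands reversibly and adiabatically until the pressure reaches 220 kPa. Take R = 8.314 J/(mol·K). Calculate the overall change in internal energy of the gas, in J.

n = P₁V₁/(RT₁) = 518×45.6/(8.314×618) = 4.60 mol.
Step 1 — Isochoric: V stays 45.6 L; P/T = const ⇒ T₂ = 1300 K, P₂ = 1090 kPa.
W = 0 (no volume change).
ΔU = nCvΔT = 4.60×26.0×(1300−618) = 81500 J.
Q = ΔU = 81500 J.
State after step 1: P = 1090 kPa, V = 45.6 L, T = 1300 K.
Step 2 — Adiabatic: T₂/T₁ = (P₂/P₁)^((γ−1)/γ) ⇒ T₂ = 1300×(0.202)^0.242 = 882 K; V₂ = 153 L.
ΔU = nCvΔT = 4.60×26.0×(882−1300) = -49900 J.
Q = 0 for an adiabatic process, so W = −ΔU = 49900 J.
Net over both steps: W = 49900 J, Q = 81500 J, ΔU = 31500 J.

31500 J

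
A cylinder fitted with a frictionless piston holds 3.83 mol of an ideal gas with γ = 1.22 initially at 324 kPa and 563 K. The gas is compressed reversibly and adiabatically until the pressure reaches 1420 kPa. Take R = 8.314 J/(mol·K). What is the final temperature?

V₁ = nRT₁/P₁ = 3.83×8.314×563/324 = 55.3 L.
Adiabatic: T₂/T₁ = (P₂/P₁)^((γ−1)/γ) ⇒ T₂ = 563×(4.38)^0.180 = 735 K; V₂ = 16.5 L.

735 K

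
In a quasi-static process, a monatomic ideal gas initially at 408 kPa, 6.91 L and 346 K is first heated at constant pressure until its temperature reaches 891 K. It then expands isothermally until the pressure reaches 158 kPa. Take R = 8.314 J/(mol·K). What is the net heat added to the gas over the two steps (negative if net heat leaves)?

18000 J

n = P₁V₁/(RT₁) = 408×6.91/(8.314×346) = 0.980 mol.
Step 1 — Isobaric: P stays 408 kPa; V/T = const ⇒ T₂ = 891 K, V₂ = 17.8 L.
W = PΔV = 408×(17.8−6.91) kPa·L = 4440 J.
ΔU = nCvΔT = 0.980×12.5×(891−346) = 6660 J.
Q = ΔU + W = nCpΔT = 11100 J.
State after step 1: P = 408 kPa, V = 17.8 L, T = 891 K.
Step 2 — Isothermal: T stays 891 K; PV = const ⇒ V₂ = 45.9 L, P₂ = 158 kPa.
ΔU = 0 (ideal gas, T constant).
W = nRT ln(V₂/V₁) = 0.980×8.314×891×ln(2.58) = 6890 J.
Q = ΔU + W = 6890 J.
Net over both steps: W = 11300 J, Q = 18000 J, ΔU = 6660 J.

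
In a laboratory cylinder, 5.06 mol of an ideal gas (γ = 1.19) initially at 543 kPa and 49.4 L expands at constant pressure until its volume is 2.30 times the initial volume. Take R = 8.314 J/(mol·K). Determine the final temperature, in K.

T₁ = P₁V₁/(nR) = 543×49.4/(5.06×8.314) = 638 K.
Isobaric: P stays 543 kPa; V/T = const ⇒ T₂ = 1470 K, V₂ = 114 L.

1470 K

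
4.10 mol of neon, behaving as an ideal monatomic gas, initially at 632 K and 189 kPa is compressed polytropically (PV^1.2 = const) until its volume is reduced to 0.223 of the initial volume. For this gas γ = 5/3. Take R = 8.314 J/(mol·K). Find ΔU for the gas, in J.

V₁ = nRT₁/P₁ = 4.10×8.314×632/189 = 114 L.
Polytropic n=1.2: T₂ = T₁(V₁/V₂)^(n−1) = 632×(4.48)^0.20 = 853 K; P₂ = P₁(V₁/V₂)^n = 1140 kPa.
For an ideal gas ΔU = nCvΔT with Cv = (3/2)R = 12.5 J/(mol·K).
ΔU = 4.10×12.5×(853−632) = 11300 J.

11300 J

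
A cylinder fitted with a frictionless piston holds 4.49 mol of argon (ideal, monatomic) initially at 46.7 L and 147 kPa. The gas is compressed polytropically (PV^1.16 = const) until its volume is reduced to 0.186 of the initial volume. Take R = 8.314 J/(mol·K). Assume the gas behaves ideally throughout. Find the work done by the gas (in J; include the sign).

T₁ = P₁V₁/(nR) = 147×46.7/(4.49×8.314) = 184 K.
Polytropic n=1.16: T₂ = T₁(V₁/V₂)^(n−1) = 184×(5.38)^0.16 = 241 K; P₂ = P₁(V₁/V₂)^n = 1030 kPa.
W = (P₁V₁−P₂V₂)/(n−1) = (147×46.7−1030×8.69)/0.16 = -13200 J.

-13200 J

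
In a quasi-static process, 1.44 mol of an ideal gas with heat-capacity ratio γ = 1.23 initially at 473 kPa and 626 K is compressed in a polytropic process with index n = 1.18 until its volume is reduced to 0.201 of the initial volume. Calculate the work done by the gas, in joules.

-13900 J

V₁ = nRT₁/P₁ = 1.44×8.314×626/473 = 15.8 L.
Polytropic n=1.18: T₂ = T₁(V₁/V₂)^(n−1) = 626×(4.98)^0.18 = 836 K; P₂ = P₁(V₁/V₂)^n = 3140 kPa.
W = (P₁V₁−P₂V₂)/(n−1) = (473×15.8−3140×3.18)/0.18 = -13900 J.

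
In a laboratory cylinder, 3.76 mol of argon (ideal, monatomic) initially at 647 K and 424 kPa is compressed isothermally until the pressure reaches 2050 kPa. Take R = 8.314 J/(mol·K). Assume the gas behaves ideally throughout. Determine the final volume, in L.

V₁ = nRT₁/P₁ = 3.76×8.314×647/424 = 47.7 L.
Isothermal: T stays 647 K; PV = const ⇒ V₂ = 9.87 L, P₂ = 2050 kPa.

9.87 L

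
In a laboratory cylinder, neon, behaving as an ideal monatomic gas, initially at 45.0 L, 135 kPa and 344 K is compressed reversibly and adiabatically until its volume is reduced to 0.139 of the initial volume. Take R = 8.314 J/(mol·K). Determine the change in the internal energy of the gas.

n = P₁V₁/(RT₁) = 135×45.0/(8.314×344) = 2.12 mol.
Adiabatic: TV^(γ−1) = const ⇒ T₂ = 344×(7.19)^0.667 = 1280 K; PV^γ = const ⇒ P₂ = 3620 kPa.
For an ideal gas ΔU = nCvΔT with Cv = (3/2)R = 12.5 J/(mol·K).
ΔU = 2.12×12.5×(1280−344) = 24800 J.

24800 J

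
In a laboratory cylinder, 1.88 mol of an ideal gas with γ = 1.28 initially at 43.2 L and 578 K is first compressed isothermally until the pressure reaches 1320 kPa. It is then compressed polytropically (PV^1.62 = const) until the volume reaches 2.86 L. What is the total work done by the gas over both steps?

P₁ = nRT₁/V₁ = 1.88×8.314×578/43.2 = 209 kPa.
Step 1 — Isothermal: T stays 578 K; PV = const ⇒ V₂ = 6.84 L, P₂ = 1320 kPa.
ΔU = 0 (ideal gas, T constant).
W = nRT ln(V₂/V₁) = 1.88×8.314×578×ln(0.158) = -16600 J.
Q = ΔU + W = -16600 J.
State after step 1: P = 1320 kPa, V = 6.84 L, T = 578 K.
Step 2 — Polytropic n=1.62: T₂ = T₁(V₁/V₂)^(n−1) = 578×(2.39)^0.62 = 993 K; P₂ = P₁(V₁/V₂)^n = 5430 kPa.
W = (P₁V₁−P₂V₂)/(n−1) = (1320×6.84−5430×2.86)/0.62 = -10500 J.
ΔU = nCvΔT = 1.88×29.7×(993−578) = 23200 J.
Q = ΔU + W = 12700 J.
Net over both steps: W = -27100 J, Q = -3950 J, ΔU = 23200 J.

-27100 J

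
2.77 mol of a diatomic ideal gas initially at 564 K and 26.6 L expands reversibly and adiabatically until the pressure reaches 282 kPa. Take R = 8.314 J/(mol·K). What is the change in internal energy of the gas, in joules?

-4710 J

P₁ = nRT₁/V₁ = 2.77×8.314×564/26.6 = 488 kPa.
Adiabatic: T₂/T₁ = (P₂/P₁)^((γ−1)/γ) ⇒ T₂ = 564×(0.578)^0.286 = 482 K; V₂ = 39.4 L.
For an ideal gas ΔU = nCvΔT with Cv = (5/2)R = 20.8 J/(mol·K).
ΔU = 2.77×20.8×(482−564) = -4710 J.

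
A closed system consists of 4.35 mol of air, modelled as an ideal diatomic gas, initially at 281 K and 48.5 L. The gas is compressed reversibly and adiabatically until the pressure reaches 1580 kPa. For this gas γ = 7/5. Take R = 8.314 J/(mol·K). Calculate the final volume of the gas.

11.5 L

P₁ = nRT₁/V₁ = 4.35×8.314×281/48.5 = 210 kPa.
Adiabatic: T₂/T₁ = (P₂/P₁)^((γ−1)/γ) ⇒ T₂ = 281×(7.54)^0.286 = 500 K; V₂ = 11.5 L.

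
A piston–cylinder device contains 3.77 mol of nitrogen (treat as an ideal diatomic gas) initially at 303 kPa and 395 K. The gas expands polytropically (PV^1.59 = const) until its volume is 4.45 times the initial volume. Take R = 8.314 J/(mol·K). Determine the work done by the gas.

12300 J

V₁ = nRT₁/P₁ = 3.77×8.314×395/303 = 40.9 L.
Polytropic n=1.59: T₂ = T₁(V₁/V₂)^(n−1) = 395×(0.225)^0.59 = 164 K; P₂ = P₁(V₁/V₂)^n = 28.2 kPa.
W = (P₁V₁−P₂V₂)/(n−1) = (303×40.9−28.2×182)/0.59 = 12300 J.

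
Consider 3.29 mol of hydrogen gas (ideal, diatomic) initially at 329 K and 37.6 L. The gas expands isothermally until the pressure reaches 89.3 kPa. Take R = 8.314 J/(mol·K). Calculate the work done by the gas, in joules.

8870 J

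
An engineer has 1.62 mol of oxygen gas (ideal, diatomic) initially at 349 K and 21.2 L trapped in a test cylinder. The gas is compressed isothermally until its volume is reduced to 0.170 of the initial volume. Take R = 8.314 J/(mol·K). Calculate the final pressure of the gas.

1300 kPa

P₁ = nRT₁/V₁ = 1.62×8.314×349/21.2 = 222 kPa.
Isothermal: T stays 349 K; PV = const ⇒ V₂ = 3.60 L, P₂ = 1300 kPa.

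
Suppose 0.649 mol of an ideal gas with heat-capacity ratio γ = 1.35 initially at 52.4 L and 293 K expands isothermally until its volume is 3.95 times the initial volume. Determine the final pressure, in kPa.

P₁ = nRT₁/V₁ = 0.649×8.314×293/52.4 = 30.2 kPa.
Isothermal: T stays 293 K; PV = const ⇒ V₂ = 207 L, P₂ = 7.64 kPa.

7.64 kPa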